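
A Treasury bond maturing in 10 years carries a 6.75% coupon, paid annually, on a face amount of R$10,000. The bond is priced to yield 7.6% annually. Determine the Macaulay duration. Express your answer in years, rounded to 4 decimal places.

Periodic yield y = 0.076. Discount each cash flow and weight by its year:
  t   CF        PV=CF/(1+0.076)^t    t·PV
  1       675.00       627.3234       627.3234
  2       675.00       583.0143     1,166.0287
  3       675.00       541.8349     1,625.5046
  4       675.00       503.5640     2,014.2561
  5       675.00       467.9963     2,339.9815
  6       675.00       434.9408     2,609.6448
  7       675.00       404.2201     2,829.5405
  8       675.00       375.6692     3,005.3537
  9       675.00       349.1350     3,142.2146
  10   10,675.00     5,131.5099    51,315.0989
  Σ                  9,419.2079    70,674.9467
Price P = Σ PV = 9,419.2079.
Macaulay duration = Σ(t·PV) / P = 70,674.9467 / 9,419.2079 = 7.50328 years.

7.5033 years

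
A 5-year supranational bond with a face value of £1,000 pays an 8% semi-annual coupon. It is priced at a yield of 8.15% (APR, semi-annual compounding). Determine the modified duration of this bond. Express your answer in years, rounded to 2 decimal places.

Periodic yield y = 0.04075. First find Macaulay duration:
  t   CF        PV=CF/(1+0.04075)^t    t·PV
  1        40.00        38.4338        38.4338
  2        40.00        36.9290        73.8579
  3        40.00        35.4830       106.4491
  4        40.00        34.0937       136.3749
  5        40.00        32.7588       163.7940
  6        40.00        31.4761       188.8568
  7        40.00        30.2437       211.7060
  8        40.00        29.0595       232.4763
  9        40.00        27.9217       251.2955
  10    1,040.00       697.5400     6,975.4004
  Σ                    993.9395     8,378.6447
P = 993.9395; Macaulay duration = 8,378.6447 / 993.9395 = 8.42973 half-year periods = 4.21487 years.
Modified duration = D_Mac / (1 + y) = 4.21487 / 1.04075 = 4.04984 years.

4.05 years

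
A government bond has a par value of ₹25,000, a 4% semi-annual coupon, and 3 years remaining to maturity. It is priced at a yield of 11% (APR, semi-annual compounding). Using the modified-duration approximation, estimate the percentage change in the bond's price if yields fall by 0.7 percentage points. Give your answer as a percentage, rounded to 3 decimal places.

+1.884%

Periodic yield y = 0.055. Modified duration first:
  t   CF        PV=CF/(1+0.055)^t    t·PV
  1       500.00       473.9336       473.9336
  2       500.00       449.2262       898.4524
  3       500.00       425.8068     1,277.4205
  4       500.00       403.6084     1,614.4335
  5       500.00       382.5672     1,912.8359
  6    25,500.00    18,493.7687   110,962.6125
  Σ                 20,628.9110   117,139.6884
P = 20,628.9110; D_Mac = 5.67842 half-year periods = 2.83921 yrs; D_mod = 2.83921/(1+0.055) = 2.69120 yrs.
ΔP/P ≈ -D_mod · Δy = -2.69120 × (-0.007) = +0.018838 = +1.8838%.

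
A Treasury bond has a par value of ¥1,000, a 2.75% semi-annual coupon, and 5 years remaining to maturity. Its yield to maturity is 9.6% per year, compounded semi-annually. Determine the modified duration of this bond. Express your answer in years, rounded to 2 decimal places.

Periodic yield y = 0.048. First find Macaulay duration:
  t   CF        PV=CF/(1+0.048)^t    t·PV
  1        13.75        13.1202        13.1202
  2        13.75        12.5193        25.0386
  3        13.75        11.9459        35.8377
  4        13.75        11.3988        45.5950
  5        13.75        10.8767        54.3834
  6        13.75        10.3785        62.2711
  7        13.75         9.9032        69.3221
  8        13.75         9.4496        75.5966
  9        13.75         9.0168        81.1510
  10    1,013.75       634.3341     6,343.3407
  Σ                    732.9430     6,805.6565
P = 732.9430; Macaulay duration = 6,805.6565 / 732.9430 = 9.28538 half-year periods = 4.64269 years.
Modified duration = D_Mac / (1 + y) = 4.64269 / 1.048 = 4.43005 years.

4.43 years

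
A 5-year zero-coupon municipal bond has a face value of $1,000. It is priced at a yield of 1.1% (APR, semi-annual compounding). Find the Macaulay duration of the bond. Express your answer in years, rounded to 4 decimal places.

5.0000 years

A zero-coupon bond has a single cash flow at maturity, so its Macaulay duration equals its maturity: 5 years.
(Equivalently: 10 semi-annual periods ÷ 2 = 5 years.)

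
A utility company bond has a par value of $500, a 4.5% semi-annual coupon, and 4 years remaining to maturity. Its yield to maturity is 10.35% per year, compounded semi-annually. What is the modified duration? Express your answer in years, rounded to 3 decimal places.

Periodic yield y = 0.05175. First find Macaulay duration:
  t   CF        PV=CF/(1+0.05175)^t    t·PV
  1        11.25        10.6965        10.6965
  2        11.25        10.1702        20.3403
  3        11.25         9.6697        29.0092
  4        11.25         9.1940        36.7758
  5        11.25         8.7416        43.7079
  6        11.25         8.3115        49.8688
  7        11.25         7.9025        55.3175
  8       511.25       341.4547     2,731.6380
  Σ                    406.1406     2,977.3540
P = 406.1406; Macaulay duration = 2,977.3540 / 406.1406 = 7.33085 half-year periods = 3.66542 years.
Modified duration = D_Mac / (1 + y) = 3.66542 / 1.05175 = 3.48507 years.

3.485 years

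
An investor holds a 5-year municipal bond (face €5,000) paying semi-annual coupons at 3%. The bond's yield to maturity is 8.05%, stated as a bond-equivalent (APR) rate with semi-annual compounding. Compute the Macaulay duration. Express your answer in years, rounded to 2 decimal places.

4.63 years

Periodic yield y = 0.04025. Discount each cash flow and weight by its period:
  t   CF        PV=CF/(1+0.04025)^t    t·PV
  1        75.00        72.0981        72.0981
  2        75.00        69.3084       138.6168
  3        75.00        66.6267       199.8800
  4        75.00        64.0487       256.1948
  5        75.00        61.5705       307.8525
  6        75.00        59.1882       355.1290
  7        75.00        56.8980       398.2862
  8        75.00        54.6965       437.5719
  9        75.00        52.5801       473.2213
  10    5,075.00     3,420.2575    34,202.5748
  Σ                  3,977.2726    36,841.4254
Price P = Σ PV = 3,977.2726.
Macaulay duration = Σ(t·PV) / P = 36,841.4254 / 3,977.2726 = 9.26299 half-year periods.
In years: 9.26299 / 2 = 4.63149 years.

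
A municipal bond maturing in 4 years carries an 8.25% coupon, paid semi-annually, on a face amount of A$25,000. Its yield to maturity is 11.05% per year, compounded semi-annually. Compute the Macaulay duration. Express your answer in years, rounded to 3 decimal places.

3.458 years

Periodic yield y = 0.05525. Discount each cash flow and weight by its period:
  t   CF        PV=CF/(1+0.05525)^t    t·PV
  1     1,031.25       977.2566       977.2566
  2     1,031.25       926.0901     1,852.1802
  3     1,031.25       877.6026     2,632.8077
  4     1,031.25       831.6537     3,326.6148
  5     1,031.25       788.1106     3,940.5529
  6     1,031.25       746.8473     4,481.0836
  7     1,031.25       707.7444     4,954.2107
  8    26,031.25    16,929.8120   135,438.4963
  Σ                 22,785.1172   157,603.2027
Price P = Σ PV = 22,785.1172.
Macaulay duration = Σ(t·PV) / P = 157,603.2027 / 22,785.1172 = 6.91694 half-year periods.
In years: 6.91694 / 2 = 3.45847 years.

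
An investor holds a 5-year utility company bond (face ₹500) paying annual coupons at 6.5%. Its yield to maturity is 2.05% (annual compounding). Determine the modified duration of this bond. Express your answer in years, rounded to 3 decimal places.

Periodic yield y = 0.0205. First find Macaulay duration:
  t   CF        PV=CF/(1+0.0205)^t    t·PV
  1        32.50        31.8471        31.8471
  2        32.50        31.2074        62.4148
  3        32.50        30.5805        91.7414
  4        32.50        29.9662       119.8647
  5       532.50       481.1213     2,405.6064
  Σ                    604.7225     2,711.4745
P = 604.7225; Macaulay duration = 2,711.4745 / 604.7225 = 4.48383 years.
Modified duration = D_Mac / (1 + y) = 4.48383 / 1.0205 = 4.39376 years.

4.394 years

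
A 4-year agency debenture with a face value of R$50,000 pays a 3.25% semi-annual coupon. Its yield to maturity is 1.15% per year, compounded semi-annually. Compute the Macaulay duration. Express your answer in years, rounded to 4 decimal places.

3.7933 years

Periodic yield y = 0.00575. Discount each cash flow and weight by its period:
  t   CF        PV=CF/(1+0.00575)^t    t·PV
  1       812.50       807.8548       807.8548
  2       812.50       803.2362     1,606.4725
  3       812.50       798.6440     2,395.9321
  4       812.50       794.0781     3,176.3123
  5       812.50       789.5382     3,947.6911
  6       812.50       785.0243     4,710.1460
  7       812.50       780.5363     5,463.7538
  8    50,812.50    48,534.4635   388,275.7077
  Σ                 54,093.3754   410,383.8704
Price P = Σ PV = 54,093.3754.
Macaulay duration = Σ(t·PV) / P = 410,383.8704 / 54,093.3754 = 7.58658 half-year periods.
In years: 7.58658 / 2 = 3.79329 years.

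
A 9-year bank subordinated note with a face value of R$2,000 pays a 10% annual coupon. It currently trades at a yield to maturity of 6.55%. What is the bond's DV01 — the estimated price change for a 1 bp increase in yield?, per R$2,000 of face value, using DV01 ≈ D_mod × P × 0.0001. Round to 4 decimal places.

Periodic yield y = 0.0655.
  t   CF        PV=CF/(1+0.0655)^t    t·PV
  1       200.00       187.7053       187.7053
  2       200.00       176.1664       352.3328
  3       200.00       165.3368       496.0105
  4       200.00       155.1730       620.6920
  5       200.00       145.6340       728.1699
  6       200.00       136.6814       820.0881
  7       200.00       128.2791       897.9535
  8       200.00       120.3933       963.1465
  9     2,200.00     1,242.9155    11,186.2393
  Σ                  2,458.2847    16,252.3380
P = 2,458.2847; D_Mac = 6.61125 yrs; D_mod = 6.20483 yrs.
DV01 ≈ 6.20483 × 2,458.2847 × 0.0001 = 1.525325.

R$1.5253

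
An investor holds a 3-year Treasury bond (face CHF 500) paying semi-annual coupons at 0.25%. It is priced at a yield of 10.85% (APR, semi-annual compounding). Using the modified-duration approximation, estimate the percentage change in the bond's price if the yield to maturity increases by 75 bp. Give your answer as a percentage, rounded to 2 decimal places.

Periodic yield y = 0.05425. Modified duration first:
  t   CF        PV=CF/(1+0.05425)^t    t·PV
  1        0.625         0.5928         0.5928
  2        0.625         0.5623         1.1247
  3        0.625         0.5334         1.6002
  4        0.625         0.5059         2.0238
  5        0.625         0.4799         2.3996
  6      500.625       364.6287     2,187.7723
  Σ                    367.3031     2,195.5134
P = 367.3031; D_Mac = 5.97739 half-year periods = 2.98869 yrs; D_mod = 2.98869/(1+0.05425) = 2.83490 yrs.
ΔP/P ≈ -D_mod · Δy = -2.83490 × (+0.0075) = -0.021262 = -2.1262%.

-2.13%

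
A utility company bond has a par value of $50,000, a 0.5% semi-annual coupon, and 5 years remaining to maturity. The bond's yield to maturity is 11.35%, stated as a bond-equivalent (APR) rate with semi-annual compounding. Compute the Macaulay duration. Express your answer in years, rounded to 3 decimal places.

Periodic yield y = 0.05675. Discount each cash flow and weight by its period:
  t   CF        PV=CF/(1+0.05675)^t    t·PV
  1       125.00       118.2872       118.2872
  2       125.00       111.9349       223.8698
  3       125.00       105.9237       317.7712
  4       125.00       100.2354       400.9415
  5       125.00        94.8525       474.2624
  6       125.00        89.7587       538.5521
  7       125.00        84.9384       594.5690
  8       125.00        80.3770       643.0162
  9       125.00        76.0606       684.5453
  10   50,125.00    28,862.3588   288,623.5876
  Σ                 29,724.7272   292,619.4023
Price P = Σ PV = 29,724.7272.
Macaulay duration = Σ(t·PV) / P = 292,619.4023 / 29,724.7272 = 9.84431 half-year periods.
In years: 9.84431 / 2 = 4.92215 years.

4.922 years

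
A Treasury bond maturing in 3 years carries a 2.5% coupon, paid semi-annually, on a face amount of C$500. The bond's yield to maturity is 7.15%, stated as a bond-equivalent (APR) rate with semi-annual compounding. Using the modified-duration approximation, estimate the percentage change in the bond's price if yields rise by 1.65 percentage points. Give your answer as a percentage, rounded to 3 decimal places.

-4.622%

Periodic yield y = 0.03575. Modified duration first:
  t   CF        PV=CF/(1+0.03575)^t    t·PV
  1         6.25         6.0343         6.0343
  2         6.25         5.8260        11.6520
  3         6.25         5.6249        16.8747
  4         6.25         5.4308        21.7230
  5         6.25         5.2433        26.2165
  6       506.25       410.0486     2,460.2919
  Σ                    438.2079     2,542.7924
P = 438.2079; D_Mac = 5.80271 half-year periods = 2.90135 yrs; D_mod = 2.90135/(1+0.03575) = 2.80121 yrs.
ΔP/P ≈ -D_mod · Δy = -2.80121 × (+0.0165) = -0.046220 = -4.6220%.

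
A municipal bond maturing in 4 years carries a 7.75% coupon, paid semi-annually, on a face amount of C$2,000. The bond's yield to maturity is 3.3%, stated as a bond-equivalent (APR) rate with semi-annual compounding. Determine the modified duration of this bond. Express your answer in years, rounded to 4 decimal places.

Periodic yield y = 0.0165. First find Macaulay duration:
  t   CF        PV=CF/(1+0.0165)^t    t·PV
  1        77.50        76.2420        76.2420
  2        77.50        75.0044       150.0089
  3        77.50        73.7869       221.3608
  4        77.50        72.5892       290.3569
  5        77.50        71.4109       357.0547
  6        77.50        70.2518       421.5107
  7        77.50        69.1115       483.7802
  8     2,077.50     1,822.5606    14,580.4845
  Σ                  2,330.9574    16,580.7988
P = 2,330.9574; Macaulay duration = 16,580.7988 / 2,330.9574 = 7.11330 half-year periods = 3.55665 years.
Modified duration = D_Mac / (1 + y) = 3.55665 / 1.0165 = 3.49892 years.

3.4989 years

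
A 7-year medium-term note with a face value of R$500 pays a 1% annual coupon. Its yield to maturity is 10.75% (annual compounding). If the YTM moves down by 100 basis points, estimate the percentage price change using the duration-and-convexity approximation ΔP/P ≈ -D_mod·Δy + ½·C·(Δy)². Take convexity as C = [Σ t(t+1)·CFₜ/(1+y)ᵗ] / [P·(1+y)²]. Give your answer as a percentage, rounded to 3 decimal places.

With y = 0.1075:
  t   CF        PV=CF/(1+0.1075)^t    t·PV        t(t+1)·PV
  1         5.00         4.5147         4.5147           9.0293
  2         5.00         4.0765         8.1529          24.4587
  3         5.00         3.6808        11.0423          44.1693
  4         5.00         3.3235        13.2940          66.4699
  5         5.00         3.0009        15.0045          90.0270
  6         5.00         2.7096        16.2577         113.8038
  7       505.00       247.1071     1,729.7497      13,837.9979
  Σ                    268.4130     1,798.0158      14,185.9559
P = 268.4130; D_Mac = 6.69869 yrs; D_mod = 6.04848 yrs; C = 43.08911.
Duration effect: -6.04848 × (-0.01) = +0.060485
Convexity effect: 0.5 × 43.08911 × (-0.01)² = +0.0021545
ΔP/P ≈ +0.060485 + 0.0021545 = +0.062639 = +6.2639%.

+6.264%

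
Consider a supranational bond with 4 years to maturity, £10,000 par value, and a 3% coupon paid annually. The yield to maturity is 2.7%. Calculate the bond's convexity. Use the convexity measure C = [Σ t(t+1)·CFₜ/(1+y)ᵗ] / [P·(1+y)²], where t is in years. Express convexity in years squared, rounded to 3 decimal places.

17.888

With y = 0.027:
  t   CF        PV=CF/(1+0.027)^t    t·PV        t(t+1)·PV
  1       300.00       292.1130       292.1130         584.2259
  2       300.00       284.4333       568.8665       1,706.5995
  3       300.00       276.9555       830.8664       3,323.4655
  4    10,300.00     9,258.8159    37,035.2637     185,176.3187
  Σ                 10,112.3176    38,727.1096     190,790.6095
P = 10,112.3176.
Convexity = Σ t(t+1)·PV / [P·(1+y)²] = 190,790.6095 / (10,112.3176 × 1.054729) = 17.88815.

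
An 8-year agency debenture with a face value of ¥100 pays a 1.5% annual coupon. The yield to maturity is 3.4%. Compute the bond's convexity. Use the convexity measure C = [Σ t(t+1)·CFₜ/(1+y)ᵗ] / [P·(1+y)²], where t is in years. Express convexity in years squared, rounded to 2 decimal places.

62.47

With y = 0.034:
  t   CF        PV=CF/(1+0.034)^t    t·PV        t(t+1)·PV
  1         1.50         1.4507         1.4507           2.9014
  2         1.50         1.4030         2.8060           8.4179
  3         1.50         1.3568         4.0705          16.2821
  4         1.50         1.3122         5.2489          26.2445
  5         1.50         1.2691         6.3454          38.0724
  6         1.50         1.2273         7.3641          51.5487
  7         1.50         1.1870         8.3089          66.4715
  8       101.50        77.6787       621.4293       5,592.8636
  Σ                     86.8848       657.0238       5,802.8020
P = 86.8848.
Convexity = Σ t(t+1)·PV / [P·(1+y)²] = 5,802.8020 / (86.8848 × 1.069156) = 62.46732.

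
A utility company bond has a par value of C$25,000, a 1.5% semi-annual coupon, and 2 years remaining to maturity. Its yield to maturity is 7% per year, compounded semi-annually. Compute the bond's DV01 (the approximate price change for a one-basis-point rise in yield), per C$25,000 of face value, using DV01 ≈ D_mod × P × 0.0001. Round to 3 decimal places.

C$4.292

Periodic yield y = 0.035.
  t   CF        PV=CF/(1+0.035)^t    t·PV
  1       187.50       181.1594       181.1594
  2       187.50       175.0333       350.0665
  3       187.50       169.1143       507.3428
  4    25,187.50    21,949.4511    87,797.8044
  Σ                 22,474.7580    88,836.3731
P = 22,474.7580; D_Mac = 3.95272 half-year periods = 1.97636 yrs; D_mod = 1.90953 yrs.
DV01 ≈ 1.90953 × 22,474.7580 × 0.0001 = 4.291612.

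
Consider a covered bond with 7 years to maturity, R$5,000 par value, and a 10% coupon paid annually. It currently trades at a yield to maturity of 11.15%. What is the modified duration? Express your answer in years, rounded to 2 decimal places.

4.77 years

Periodic yield y = 0.1115. First find Macaulay duration:
  t   CF        PV=CF/(1+0.1115)^t    t·PV
  1       500.00       449.8426       449.8426
  2       500.00       404.7166       809.4333
  3       500.00       364.1175     1,092.3526
  4       500.00       327.5911     1,310.3645
  5       500.00       294.7289     1,473.6443
  6       500.00       265.1632     1,590.9790
  7     5,500.00     2,624.1969    18,369.3784
  Σ                  4,730.3568    25,095.9947
P = 4,730.3568; Macaulay duration = 25,095.9947 / 4,730.3568 = 5.30531 years.
Modified duration = D_Mac / (1 + y) = 5.30531 / 1.1115 = 4.77311 years.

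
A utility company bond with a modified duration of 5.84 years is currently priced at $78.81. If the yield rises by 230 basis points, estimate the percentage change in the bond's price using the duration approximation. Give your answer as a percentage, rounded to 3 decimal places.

-13.432%

Duration approximation: ΔP/P ≈ -D_mod · Δy = -5.84 × (+0.023) = -0.134320.
As a percentage: -13.4320%.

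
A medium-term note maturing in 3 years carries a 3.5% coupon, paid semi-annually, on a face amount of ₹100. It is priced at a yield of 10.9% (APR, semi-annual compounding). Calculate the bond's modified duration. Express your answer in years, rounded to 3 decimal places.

2.710 years

Periodic yield y = 0.0545. First find Macaulay duration:
  t   CF        PV=CF/(1+0.0545)^t    t·PV
  1         1.75         1.6596         1.6596
  2         1.75         1.5738         3.1476
  3         1.75         1.4924         4.4773
  4         1.75         1.4153         5.6612
  5         1.75         1.3422         6.7108
  6       101.75        74.0040       444.0237
  Σ                     81.4872       465.6802
P = 81.4872; Macaulay duration = 465.6802 / 81.4872 = 5.71476 half-year periods = 2.85738 years.
Modified duration = D_Mac / (1 + y) = 2.85738 / 1.0545 = 2.70970 years.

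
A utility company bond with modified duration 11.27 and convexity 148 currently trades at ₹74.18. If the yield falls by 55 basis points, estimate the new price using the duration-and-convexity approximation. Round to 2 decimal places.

₹78.94

Duration effect: -D_mod·Δy = -11.27 × (-0.0055) = +0.061985
Convexity effect: ½·C·(Δy)² = 0.5 × 148 × (-0.0055)² = +0.0022385
ΔP/P ≈ +0.061985 + 0.0022385 = +0.0642235
New price ≈ 74.18 × (1 + 0.0642235) = 78.94409923.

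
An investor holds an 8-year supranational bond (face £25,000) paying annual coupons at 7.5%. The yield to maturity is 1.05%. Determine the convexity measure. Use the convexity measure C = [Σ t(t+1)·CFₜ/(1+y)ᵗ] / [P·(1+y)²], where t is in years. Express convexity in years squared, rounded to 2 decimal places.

With y = 0.0105:
  t   CF        PV=CF/(1+0.0105)^t    t·PV        t(t+1)·PV
  1     1,875.00     1,855.5171     1,855.5171       3,711.0341
  2     1,875.00     1,836.2366     3,672.4732      11,017.4195
  3     1,875.00     1,817.1564     5,451.4693      21,805.8773
  4     1,875.00     1,798.2746     7,193.0982      35,965.4912
  5     1,875.00     1,779.5889     8,897.9444      53,387.6663
  6     1,875.00     1,761.0974    10,566.5841      73,966.0889
  7     1,875.00     1,742.7980    12,199.5858      97,596.6867
  8    26,875.00    24,720.5387   197,764.3094   1,779,878.7849
  Σ                 37,311.2076   247,600.9816   2,077,329.0490
P = 37,311.2076.
Convexity = Σ t(t+1)·PV / [P·(1+y)²] = 2,077,329.0490 / (37,311.2076 × 1.021110) = 54.52471.

54.52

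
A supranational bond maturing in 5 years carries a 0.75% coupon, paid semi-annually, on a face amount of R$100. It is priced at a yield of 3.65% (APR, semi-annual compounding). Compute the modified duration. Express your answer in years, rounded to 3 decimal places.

4.821 years

Periodic yield y = 0.01825. First find Macaulay duration:
  t   CF        PV=CF/(1+0.01825)^t    t·PV
  1        0.375         0.3683         0.3683
  2        0.375         0.3617         0.7234
  3        0.375         0.3552         1.0656
  4        0.375         0.3488         1.3953
  5        0.375         0.3426         1.7129
  6        0.375         0.3364         2.0186
  7        0.375         0.3304         2.3129
  8        0.375         0.3245         2.5959
  9        0.375         0.3187         2.8680
  10     100.375        83.7686       837.6862
  Σ                     86.8552       852.7471
P = 86.8552; Macaulay duration = 852.7471 / 86.8552 = 9.81803 half-year periods = 4.90902 years.
Modified duration = D_Mac / (1 + y) = 4.90902 / 1.01825 = 4.82103 years.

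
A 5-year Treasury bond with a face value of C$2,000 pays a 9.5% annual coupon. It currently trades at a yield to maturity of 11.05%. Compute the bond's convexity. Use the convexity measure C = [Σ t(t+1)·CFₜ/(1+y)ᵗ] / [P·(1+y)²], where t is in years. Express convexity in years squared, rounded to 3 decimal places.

With y = 0.1105:
  t   CF        PV=CF/(1+0.1105)^t    t·PV        t(t+1)·PV
  1       190.00       171.0941       171.0941         342.1882
  2       190.00       154.0694       308.1389         924.4166
  3       190.00       138.7388       416.2164       1,664.8655
  4       190.00       124.9336       499.7345       2,498.6725
  5     2,190.00     1,296.7352     6,483.6760      38,902.0560
  Σ                  1,885.5712     7,878.8599      44,332.1989
P = 1,885.5712.
Convexity = Σ t(t+1)·PV / [P·(1+y)²] = 44,332.1989 / (1,885.5712 × 1.233210) = 19.06511.

19.065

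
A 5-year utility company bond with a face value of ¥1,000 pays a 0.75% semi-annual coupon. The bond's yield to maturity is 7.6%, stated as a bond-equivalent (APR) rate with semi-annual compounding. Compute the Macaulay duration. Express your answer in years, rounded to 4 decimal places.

4.8974 years

Periodic yield y = 0.038. Discount each cash flow and weight by its period:
  t   CF        PV=CF/(1+0.038)^t    t·PV
  1         3.75         3.6127         3.6127
  2         3.75         3.4805         6.9609
  3         3.75         3.3530        10.0591
  4         3.75         3.2303        12.9212
  5         3.75         3.1120        15.5602
  6         3.75         2.9981        17.9886
  7         3.75         2.8883        20.2184
  8         3.75         2.7826        22.2609
  9         3.75         2.6807        24.1267
  10    1,003.75       691.2769     6,912.7687
  Σ                    719.4152     7,046.4774
Price P = Σ PV = 719.4152.
Macaulay duration = Σ(t·PV) / P = 7,046.4774 / 719.4152 = 9.79473 half-year periods.
In years: 9.79473 / 2 = 4.89736 years.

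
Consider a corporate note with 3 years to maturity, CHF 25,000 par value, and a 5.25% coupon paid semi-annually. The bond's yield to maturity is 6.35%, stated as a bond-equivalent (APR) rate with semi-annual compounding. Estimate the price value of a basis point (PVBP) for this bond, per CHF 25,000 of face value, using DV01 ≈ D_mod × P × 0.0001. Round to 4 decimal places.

CHF 6.6100

Periodic yield y = 0.03175.
  t   CF        PV=CF/(1+0.03175)^t    t·PV
  1       656.25       636.0552       636.0552
  2       656.25       616.4819     1,232.9639
  3       656.25       597.5110     1,792.5329
  4       656.25       579.1238     2,316.4952
  5       656.25       561.3024     2,806.5122
  6    25,656.25    21,268.9629   127,613.7773
  Σ                 24,259.4373   136,398.3367
P = 24,259.4373; D_Mac = 5.62249 half-year periods = 2.81124 yrs; D_mod = 2.72473 yrs.
DV01 ≈ 2.72473 × 24,259.4373 × 0.0001 = 6.610048.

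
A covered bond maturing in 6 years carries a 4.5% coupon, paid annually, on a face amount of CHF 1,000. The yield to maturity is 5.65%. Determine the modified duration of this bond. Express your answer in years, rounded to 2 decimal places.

5.08 years

Periodic yield y = 0.0565. First find Macaulay duration:
  t   CF        PV=CF/(1+0.0565)^t    t·PV
  1        45.00        42.5935        42.5935
  2        45.00        40.3156        80.6313
  3        45.00        38.1596       114.4789
  4        45.00        36.1189       144.4756
  5        45.00        34.1873       170.9366
  6     1,045.00       751.4486     4,508.6916
  Σ                    942.8235     5,061.8074
P = 942.8235; Macaulay duration = 5,061.8074 / 942.8235 = 5.36877 years.
Modified duration = D_Mac / (1 + y) = 5.36877 / 1.0565 = 5.08166 years.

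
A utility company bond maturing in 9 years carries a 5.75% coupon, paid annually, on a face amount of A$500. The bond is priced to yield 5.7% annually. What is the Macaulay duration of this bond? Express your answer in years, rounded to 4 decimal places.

Periodic yield y = 0.057. Discount each cash flow and weight by its year:
  t   CF        PV=CF/(1+0.057)^t    t·PV
  1        28.75        27.1996        27.1996
  2        28.75        25.7328        51.4657
  3        28.75        24.3452        73.0355
  4        28.75        23.0323        92.1293
  5        28.75        21.7903       108.9514
  6        28.75        20.6152       123.6913
  7        28.75        19.5035       136.5246
  8        28.75        18.4518       147.6141
  9       528.75       321.0521     2,889.4688
  Σ                    501.7228     3,650.0804
Price P = Σ PV = 501.7228.
Macaulay duration = Σ(t·PV) / P = 3,650.0804 / 501.7228 = 7.27509 years.

7.2751 years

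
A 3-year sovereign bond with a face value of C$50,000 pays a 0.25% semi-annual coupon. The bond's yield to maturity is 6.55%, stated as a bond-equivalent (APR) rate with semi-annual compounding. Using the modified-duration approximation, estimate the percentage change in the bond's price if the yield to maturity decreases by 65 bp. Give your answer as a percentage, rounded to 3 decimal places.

+1.882%

Periodic yield y = 0.03275. Modified duration first:
  t   CF        PV=CF/(1+0.03275)^t    t·PV
  1        62.50        60.5180        60.5180
  2        62.50        58.5989       117.1978
  3        62.50        56.7407       170.2220
  4        62.50        54.9413       219.7653
  5        62.50        53.1991       265.9953
  6    50,062.50    41,261.1484   247,566.8905
  Σ                 41,545.1464   248,400.5891
P = 41,545.1464; D_Mac = 5.97905 half-year periods = 2.98953 yrs; D_mod = 2.98953/(1+0.03275) = 2.89472 yrs.
ΔP/P ≈ -D_mod · Δy = -2.89472 × (-0.0065) = +0.018816 = +1.8816%.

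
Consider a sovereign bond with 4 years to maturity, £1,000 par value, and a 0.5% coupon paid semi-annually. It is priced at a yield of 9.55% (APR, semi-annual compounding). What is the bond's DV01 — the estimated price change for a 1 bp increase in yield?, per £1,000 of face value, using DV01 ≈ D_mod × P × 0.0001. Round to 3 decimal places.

Periodic yield y = 0.04775.
  t   CF        PV=CF/(1+0.04775)^t    t·PV
  1         2.50         2.3861         2.3861
  2         2.50         2.2773         4.5546
  3         2.50         2.1735         6.5206
  4         2.50         2.0745         8.2979
  5         2.50         1.9799         9.8997
  6         2.50         1.8897        11.3382
  7         2.50         1.8036        12.6251
  8     1,002.50       690.2764     5,522.2112
  Σ                    704.8610     5,577.8334
P = 704.8610; D_Mac = 7.91338 half-year periods = 3.95669 yrs; D_mod = 3.77637 yrs.
DV01 ≈ 3.77637 × 704.8610 × 0.0001 = 0.266182.

£0.266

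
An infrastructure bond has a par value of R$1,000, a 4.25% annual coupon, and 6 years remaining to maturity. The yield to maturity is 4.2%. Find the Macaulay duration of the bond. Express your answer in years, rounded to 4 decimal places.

Periodic yield y = 0.042. Discount each cash flow and weight by its year:
  t   CF        PV=CF/(1+0.042)^t    t·PV
  1        42.50        40.7869        40.7869
  2        42.50        39.1429        78.2859
  3        42.50        37.5652       112.6956
  4        42.50        36.0511       144.2042
  5        42.50        34.5979       172.9897
  6     1,042.50       814.4600     4,886.7599
  Σ                  1,002.6041     5,435.7223
Price P = Σ PV = 1,002.6041.
Macaulay duration = Σ(t·PV) / P = 5,435.7223 / 1,002.6041 = 5.42160 years.

5.4216 years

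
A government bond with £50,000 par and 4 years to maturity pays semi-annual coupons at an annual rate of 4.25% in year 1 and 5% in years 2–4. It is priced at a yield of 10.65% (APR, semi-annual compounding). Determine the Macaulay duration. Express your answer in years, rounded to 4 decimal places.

Periodic yield y = 0.05325. Discount each cash flow and weight by its period:
  t   CF        PV=CF/(1+0.05325)^t    t·PV
  1     1,062.50     1,008.7823     1,008.7823
  2     1,062.50       957.7805     1,915.5611
  3     1,250.00     1,069.8321     3,209.4962
  4     1,250.00     1,015.7437     4,062.9748
  5     1,250.00       964.3899     4,821.9497
  6     1,250.00       915.6325     5,493.7951
  7     1,250.00       869.3402     6,085.3811
  8    51,250.00    33,840.9174   270,727.3388
  Σ                 40,642.4186   297,325.2791
Price P = Σ PV = 40,642.4186.
Macaulay duration = Σ(t·PV) / P = 297,325.2791 / 40,642.4186 = 7.31564 half-year periods.
In years: 7.31564 / 2 = 3.65782 years.

3.6578 years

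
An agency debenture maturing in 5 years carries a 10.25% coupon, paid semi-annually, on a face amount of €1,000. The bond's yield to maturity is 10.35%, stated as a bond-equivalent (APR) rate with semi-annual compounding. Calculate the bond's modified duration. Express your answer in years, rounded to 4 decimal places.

3.8337 years

Periodic yield y = 0.05175. First find Macaulay duration:
  t   CF        PV=CF/(1+0.05175)^t    t·PV
  1        51.25        48.7283        48.7283
  2        51.25        46.3307        92.6614
  3        51.25        44.0511       132.1532
  4        51.25        41.8836       167.5343
  5        51.25        39.8228       199.1138
  6        51.25        37.8633       227.1799
  7        51.25        36.0003       252.0022
  8        51.25        34.2290       273.8317
  9        51.25        32.5448       292.9029
  10    1,051.25       634.7180     6,347.1798
  Σ                    996.1717     8,033.2875
P = 996.1717; Macaulay duration = 8,033.2875 / 996.1717 = 8.06416 half-year periods = 4.03208 years.
Modified duration = D_Mac / (1 + y) = 4.03208 / 1.05175 = 3.83369 years.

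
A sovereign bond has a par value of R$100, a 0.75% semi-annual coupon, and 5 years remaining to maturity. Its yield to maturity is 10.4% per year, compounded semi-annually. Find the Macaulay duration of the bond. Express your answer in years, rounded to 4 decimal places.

4.8883 years

Periodic yield y = 0.052. Discount each cash flow and weight by its period:
  t   CF        PV=CF/(1+0.052)^t    t·PV
  1        0.375         0.3565         0.3565
  2        0.375         0.3388         0.6777
  3        0.375         0.3221         0.9663
  4        0.375         0.3062         1.2247
  5        0.375         0.2910         1.4552
  6        0.375         0.2767         1.6599
  7        0.375         0.2630         1.8409
  8        0.375         0.2500         1.9998
  9        0.375         0.2376         2.1386
  10     100.375        60.4600       604.6000
  Σ                     63.1019       616.9196
Price P = Σ PV = 63.1019.
Macaulay duration = Σ(t·PV) / P = 616.9196 / 63.1019 = 9.77657 half-year periods.
In years: 9.77657 / 2 = 4.88828 years.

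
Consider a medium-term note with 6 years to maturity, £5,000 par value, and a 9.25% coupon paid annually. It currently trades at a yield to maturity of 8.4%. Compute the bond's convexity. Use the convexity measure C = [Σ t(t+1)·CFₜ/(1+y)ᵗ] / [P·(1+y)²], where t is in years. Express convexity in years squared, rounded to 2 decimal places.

With y = 0.084:
  t   CF        PV=CF/(1+0.084)^t    t·PV        t(t+1)·PV
  1       462.50       426.6605       426.6605         853.3210
  2       462.50       393.5983       787.1965       2,361.5896
  3       462.50       363.0980     1,089.2941       4,357.1763
  4       462.50       334.9613     1,339.8451       6,699.2256
  5       462.50       309.0049     1,545.0244       9,270.1461
  6     5,462.50     3,366.7879    20,200.7274     141,405.0915
  Σ                  5,194.1109    25,388.7480     164,946.5502
P = 5,194.1109.
Convexity = Σ t(t+1)·PV / [P·(1+y)²] = 164,946.5502 / (5,194.1109 × 1.175056) = 27.02548.

27.03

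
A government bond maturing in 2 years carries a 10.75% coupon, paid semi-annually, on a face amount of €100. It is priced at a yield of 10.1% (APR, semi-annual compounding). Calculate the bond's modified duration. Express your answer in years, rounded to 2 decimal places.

Periodic yield y = 0.0505. First find Macaulay duration:
  t   CF        PV=CF/(1+0.0505)^t    t·PV
  1        5.375         5.1166         5.1166
  2        5.375         4.8706         9.7413
  3        5.375         4.6365        13.9095
  4      105.375        86.5273       346.1094
  Σ                    101.1511       374.8768
P = 101.1511; Macaulay duration = 374.8768 / 101.1511 = 3.70611 half-year periods = 1.85305 years.
Modified duration = D_Mac / (1 + y) = 1.85305 / 1.0505 = 1.76397 years.

1.76 years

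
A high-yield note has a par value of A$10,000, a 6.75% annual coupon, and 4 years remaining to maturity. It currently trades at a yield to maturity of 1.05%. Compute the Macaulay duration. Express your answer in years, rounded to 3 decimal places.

3.674 years

Periodic yield y = 0.0105. Discount each cash flow and weight by its year:
  t   CF        PV=CF/(1+0.0105)^t    t·PV
  1       675.00       667.9861       667.9861
  2       675.00       661.0452     1,322.0903
  3       675.00       654.1763     1,962.5290
  4    10,675.00    10,238.1765    40,952.7060
  Σ                 12,221.3841    44,905.3115
Price P = Σ PV = 12,221.3841.
Macaulay duration = Σ(t·PV) / P = 44,905.3115 / 12,221.3841 = 3.67432 years.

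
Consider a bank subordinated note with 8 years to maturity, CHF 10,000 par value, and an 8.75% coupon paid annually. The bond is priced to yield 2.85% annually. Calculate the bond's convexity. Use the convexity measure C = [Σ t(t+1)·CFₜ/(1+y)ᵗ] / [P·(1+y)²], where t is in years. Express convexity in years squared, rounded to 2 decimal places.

With y = 0.0285:
  t   CF        PV=CF/(1+0.0285)^t    t·PV        t(t+1)·PV
  1       875.00       850.7535       850.7535       1,701.5070
  2       875.00       827.1789     1,654.3579       4,963.0736
  3       875.00       804.2576     2,412.7728       9,651.0910
  4       875.00       781.9714     3,127.8856      15,639.4280
  5       875.00       760.3028     3,801.5139      22,809.0831
  6       875.00       739.2346     4,435.4075      31,047.8526
  7       875.00       718.7502     5,031.2514      40,250.0114
  8    10,875.00     8,685.5015    69,484.0116     625,356.1048
  Σ                 14,167.9504    90,797.9541     751,418.1514
P = 14,167.9504.
Convexity = Σ t(t+1)·PV / [P·(1+y)²] = 751,418.1514 / (14,167.9504 × 1.057812) = 50.13789.

50.14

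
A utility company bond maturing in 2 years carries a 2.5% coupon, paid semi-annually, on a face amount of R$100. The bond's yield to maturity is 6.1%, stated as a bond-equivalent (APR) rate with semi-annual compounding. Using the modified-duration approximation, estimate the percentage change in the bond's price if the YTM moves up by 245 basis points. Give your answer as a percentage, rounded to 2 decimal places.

-4.66%

Periodic yield y = 0.0305. Modified duration first:
  t   CF        PV=CF/(1+0.0305)^t    t·PV
  1         1.25         1.2130         1.2130
  2         1.25         1.1771         2.3542
  3         1.25         1.1423         3.4268
  4       101.25        89.7848       359.1394
  Σ                     93.3172       366.1334
P = 93.3172; D_Mac = 3.92354 half-year periods = 1.96177 yrs; D_mod = 1.96177/(1+0.0305) = 1.90370 yrs.
ΔP/P ≈ -D_mod · Δy = -1.90370 × (+0.0245) = -0.046641 = -4.6641%.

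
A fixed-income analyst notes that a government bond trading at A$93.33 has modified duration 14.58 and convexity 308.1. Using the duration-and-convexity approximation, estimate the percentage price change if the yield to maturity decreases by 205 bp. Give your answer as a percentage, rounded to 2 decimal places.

Duration effect: -D_mod·Δy = -14.58 × (-0.0205) = +0.298890
Convexity effect: ½·C·(Δy)² = 0.5 × 308.1 × (-0.0205)² = +0.0647395125
ΔP/P ≈ +0.298890 + 0.0647395125 = +0.3636295125
= +36.36295125%.

+36.36%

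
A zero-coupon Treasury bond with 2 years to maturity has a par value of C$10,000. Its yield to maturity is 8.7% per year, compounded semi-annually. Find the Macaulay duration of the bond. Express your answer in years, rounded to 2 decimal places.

A zero-coupon bond has a single cash flow at maturity, so its Macaulay duration equals its maturity: 2 years.
(Equivalently: 4 semi-annual periods ÷ 2 = 2 years.)

2.00 years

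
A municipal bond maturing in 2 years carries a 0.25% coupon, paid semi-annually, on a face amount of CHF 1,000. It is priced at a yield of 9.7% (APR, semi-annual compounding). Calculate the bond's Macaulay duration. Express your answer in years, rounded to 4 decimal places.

1.9958 years

Periodic yield y = 0.0485. Discount each cash flow and weight by its period:
  t   CF        PV=CF/(1+0.0485)^t    t·PV
  1         1.25         1.1922         1.1922
  2         1.25         1.1370         2.2741
  3         1.25         1.0844         3.2533
  4     1,001.25       828.4547     3,313.8190
  Σ                    831.8684     3,320.5385
Price P = Σ PV = 831.8684.
Macaulay duration = Σ(t·PV) / P = 3,320.5385 / 831.8684 = 3.99166 half-year periods.
In years: 3.99166 / 2 = 1.99583 years.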